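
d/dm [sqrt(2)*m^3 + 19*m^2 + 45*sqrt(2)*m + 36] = 3*sqrt(2)*m^2 + 38*m + 45*sqrt(2)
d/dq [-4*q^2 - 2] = -8*q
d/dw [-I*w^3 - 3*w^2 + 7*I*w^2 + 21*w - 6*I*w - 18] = -3*I*w^2 - w*(6 - 14*I) + 21 - 6*I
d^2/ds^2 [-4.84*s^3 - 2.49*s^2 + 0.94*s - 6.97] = -29.04*s - 4.98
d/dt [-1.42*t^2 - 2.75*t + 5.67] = -2.84*t - 2.75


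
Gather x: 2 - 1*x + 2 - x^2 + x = 4 - x^2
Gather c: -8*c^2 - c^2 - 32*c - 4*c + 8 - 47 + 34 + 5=-9*c^2 - 36*c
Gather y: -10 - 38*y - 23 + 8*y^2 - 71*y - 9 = 8*y^2 - 109*y - 42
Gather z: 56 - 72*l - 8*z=-72*l - 8*z + 56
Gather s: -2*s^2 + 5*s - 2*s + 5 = -2*s^2 + 3*s + 5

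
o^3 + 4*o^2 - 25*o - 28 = (o - 4)*(o + 1)*(o + 7)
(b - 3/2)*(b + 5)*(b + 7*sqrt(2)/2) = b^3 + 7*b^2/2 + 7*sqrt(2)*b^2/2 - 15*b/2 + 49*sqrt(2)*b/4 - 105*sqrt(2)/4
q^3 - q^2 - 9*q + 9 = (q - 3)*(q - 1)*(q + 3)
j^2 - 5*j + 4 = (j - 4)*(j - 1)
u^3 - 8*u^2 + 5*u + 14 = (u - 7)*(u - 2)*(u + 1)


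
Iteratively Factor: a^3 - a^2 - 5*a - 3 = (a - 3)*(a^2 + 2*a + 1) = (a - 3)*(a + 1)*(a + 1)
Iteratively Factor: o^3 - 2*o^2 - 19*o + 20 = (o + 4)*(o^2 - 6*o + 5) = (o - 5)*(o + 4)*(o - 1)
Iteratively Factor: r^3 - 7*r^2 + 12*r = (r - 3)*(r^2 - 4*r) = (r - 4)*(r - 3)*(r)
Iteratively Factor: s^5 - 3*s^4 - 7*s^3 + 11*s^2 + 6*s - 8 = (s + 1)*(s^4 - 4*s^3 - 3*s^2 + 14*s - 8) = (s - 1)*(s + 1)*(s^3 - 3*s^2 - 6*s + 8) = (s - 1)*(s + 1)*(s + 2)*(s^2 - 5*s + 4) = (s - 4)*(s - 1)*(s + 1)*(s + 2)*(s - 1)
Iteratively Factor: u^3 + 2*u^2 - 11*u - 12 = (u - 3)*(u^2 + 5*u + 4) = (u - 3)*(u + 4)*(u + 1)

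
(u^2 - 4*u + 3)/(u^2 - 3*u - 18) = (-u^2 + 4*u - 3)/(-u^2 + 3*u + 18)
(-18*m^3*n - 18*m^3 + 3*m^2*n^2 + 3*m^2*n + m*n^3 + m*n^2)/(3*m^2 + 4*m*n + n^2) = m*(-18*m^2*n - 18*m^2 + 3*m*n^2 + 3*m*n + n^3 + n^2)/(3*m^2 + 4*m*n + n^2)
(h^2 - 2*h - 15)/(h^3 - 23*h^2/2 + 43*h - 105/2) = 2*(h + 3)/(2*h^2 - 13*h + 21)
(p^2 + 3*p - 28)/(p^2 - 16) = (p + 7)/(p + 4)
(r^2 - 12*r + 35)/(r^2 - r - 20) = (r - 7)/(r + 4)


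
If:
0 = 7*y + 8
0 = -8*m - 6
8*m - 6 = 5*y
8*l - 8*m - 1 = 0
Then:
No Solution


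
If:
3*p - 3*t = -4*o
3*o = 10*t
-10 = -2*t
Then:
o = 50/3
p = -155/9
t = 5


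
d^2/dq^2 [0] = 0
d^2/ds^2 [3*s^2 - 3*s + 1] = 6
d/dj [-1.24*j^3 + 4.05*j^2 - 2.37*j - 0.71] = -3.72*j^2 + 8.1*j - 2.37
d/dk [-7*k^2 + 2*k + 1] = 2 - 14*k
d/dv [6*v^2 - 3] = 12*v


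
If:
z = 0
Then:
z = 0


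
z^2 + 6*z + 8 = (z + 2)*(z + 4)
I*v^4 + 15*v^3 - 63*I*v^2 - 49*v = v*(v - 7*I)^2*(I*v + 1)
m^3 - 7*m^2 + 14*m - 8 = (m - 4)*(m - 2)*(m - 1)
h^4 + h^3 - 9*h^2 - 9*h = h*(h - 3)*(h + 1)*(h + 3)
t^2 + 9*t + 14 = (t + 2)*(t + 7)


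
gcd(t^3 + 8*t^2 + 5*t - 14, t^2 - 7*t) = 1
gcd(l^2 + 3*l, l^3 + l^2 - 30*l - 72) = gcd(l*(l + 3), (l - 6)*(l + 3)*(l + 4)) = l + 3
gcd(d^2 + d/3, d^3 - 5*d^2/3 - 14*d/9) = d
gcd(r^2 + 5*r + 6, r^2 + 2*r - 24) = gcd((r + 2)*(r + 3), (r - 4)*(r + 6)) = 1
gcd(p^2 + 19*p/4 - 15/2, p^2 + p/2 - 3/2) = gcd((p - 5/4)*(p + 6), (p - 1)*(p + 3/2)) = 1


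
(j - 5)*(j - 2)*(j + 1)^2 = j^4 - 5*j^3 - 3*j^2 + 13*j + 10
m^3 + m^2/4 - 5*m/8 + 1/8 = (m - 1/2)*(m - 1/4)*(m + 1)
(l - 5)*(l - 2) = l^2 - 7*l + 10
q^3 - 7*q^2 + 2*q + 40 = (q - 5)*(q - 4)*(q + 2)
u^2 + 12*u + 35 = (u + 5)*(u + 7)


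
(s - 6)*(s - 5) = s^2 - 11*s + 30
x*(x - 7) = x^2 - 7*x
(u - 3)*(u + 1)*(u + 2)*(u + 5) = u^4 + 5*u^3 - 7*u^2 - 41*u - 30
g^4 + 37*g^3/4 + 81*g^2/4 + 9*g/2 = g*(g + 1/4)*(g + 3)*(g + 6)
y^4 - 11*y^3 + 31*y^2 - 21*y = y*(y - 7)*(y - 3)*(y - 1)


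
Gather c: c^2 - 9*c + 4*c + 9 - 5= c^2 - 5*c + 4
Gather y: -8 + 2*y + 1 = 2*y - 7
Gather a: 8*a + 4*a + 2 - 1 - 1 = 12*a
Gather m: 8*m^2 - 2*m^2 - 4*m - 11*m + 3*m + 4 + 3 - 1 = 6*m^2 - 12*m + 6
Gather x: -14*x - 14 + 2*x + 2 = -12*x - 12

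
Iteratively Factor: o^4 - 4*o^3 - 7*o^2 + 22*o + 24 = (o + 1)*(o^3 - 5*o^2 - 2*o + 24) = (o + 1)*(o + 2)*(o^2 - 7*o + 12) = (o - 4)*(o + 1)*(o + 2)*(o - 3)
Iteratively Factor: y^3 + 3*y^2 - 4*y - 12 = (y - 2)*(y^2 + 5*y + 6) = (y - 2)*(y + 3)*(y + 2)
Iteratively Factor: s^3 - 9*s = (s + 3)*(s^2 - 3*s) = (s - 3)*(s + 3)*(s)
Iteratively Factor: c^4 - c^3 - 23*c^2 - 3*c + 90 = (c - 2)*(c^3 + c^2 - 21*c - 45) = (c - 2)*(c + 3)*(c^2 - 2*c - 15) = (c - 5)*(c - 2)*(c + 3)*(c + 3)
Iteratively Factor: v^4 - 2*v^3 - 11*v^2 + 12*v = (v - 1)*(v^3 - v^2 - 12*v) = v*(v - 1)*(v^2 - v - 12) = v*(v - 4)*(v - 1)*(v + 3)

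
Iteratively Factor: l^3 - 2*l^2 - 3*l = (l)*(l^2 - 2*l - 3) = l*(l + 1)*(l - 3)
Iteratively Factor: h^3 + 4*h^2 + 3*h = (h + 3)*(h^2 + h) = (h + 1)*(h + 3)*(h)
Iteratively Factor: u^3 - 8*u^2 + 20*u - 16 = (u - 2)*(u^2 - 6*u + 8) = (u - 2)^2*(u - 4)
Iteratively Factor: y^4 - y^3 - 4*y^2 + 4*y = (y)*(y^3 - y^2 - 4*y + 4) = y*(y - 2)*(y^2 + y - 2) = y*(y - 2)*(y - 1)*(y + 2)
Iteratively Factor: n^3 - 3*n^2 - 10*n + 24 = (n - 2)*(n^2 - n - 12) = (n - 2)*(n + 3)*(n - 4)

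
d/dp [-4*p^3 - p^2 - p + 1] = -12*p^2 - 2*p - 1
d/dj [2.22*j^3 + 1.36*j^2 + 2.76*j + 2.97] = 6.66*j^2 + 2.72*j + 2.76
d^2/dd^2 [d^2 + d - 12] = 2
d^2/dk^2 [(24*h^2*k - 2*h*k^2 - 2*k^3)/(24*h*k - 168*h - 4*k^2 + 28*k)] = (-k*(6*h - 2*k + 7)^2*(-12*h^2 + h*k + k^2) - (h + 3*k)*(6*h*k - 42*h - k^2 + 7*k)^2 + (6*h*k - 42*h - k^2 + 7*k)*(12*h^2*k - h*k^2 - k^3 + (6*h - 2*k + 7)*(-12*h^2 + 2*h*k + 3*k^2)))/(6*h*k - 42*h - k^2 + 7*k)^3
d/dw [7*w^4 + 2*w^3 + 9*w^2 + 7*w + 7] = 28*w^3 + 6*w^2 + 18*w + 7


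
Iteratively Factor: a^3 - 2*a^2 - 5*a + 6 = (a - 1)*(a^2 - a - 6) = (a - 1)*(a + 2)*(a - 3)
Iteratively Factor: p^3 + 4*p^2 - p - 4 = (p + 4)*(p^2 - 1) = (p + 1)*(p + 4)*(p - 1)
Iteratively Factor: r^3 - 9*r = (r - 3)*(r^2 + 3*r) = r*(r - 3)*(r + 3)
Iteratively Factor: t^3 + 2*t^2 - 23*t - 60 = (t - 5)*(t^2 + 7*t + 12) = (t - 5)*(t + 3)*(t + 4)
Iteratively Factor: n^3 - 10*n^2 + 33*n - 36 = (n - 3)*(n^2 - 7*n + 12) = (n - 4)*(n - 3)*(n - 3)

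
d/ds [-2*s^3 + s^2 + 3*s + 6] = -6*s^2 + 2*s + 3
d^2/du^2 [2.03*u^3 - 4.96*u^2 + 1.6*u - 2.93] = 12.18*u - 9.92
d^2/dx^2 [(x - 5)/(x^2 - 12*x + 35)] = 2/(x^3 - 21*x^2 + 147*x - 343)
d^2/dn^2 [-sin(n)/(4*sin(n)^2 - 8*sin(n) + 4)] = -(sin(n) + 4)*cos(n)^2/(4*(sin(n) - 1)^4)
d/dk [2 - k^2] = -2*k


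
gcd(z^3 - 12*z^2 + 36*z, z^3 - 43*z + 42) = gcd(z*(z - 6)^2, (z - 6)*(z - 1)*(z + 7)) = z - 6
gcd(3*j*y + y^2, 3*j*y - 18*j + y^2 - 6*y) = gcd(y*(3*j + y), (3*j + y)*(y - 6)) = 3*j + y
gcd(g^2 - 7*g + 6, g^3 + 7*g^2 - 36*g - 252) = g - 6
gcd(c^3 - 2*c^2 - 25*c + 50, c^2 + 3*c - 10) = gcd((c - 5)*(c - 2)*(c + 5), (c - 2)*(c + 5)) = c^2 + 3*c - 10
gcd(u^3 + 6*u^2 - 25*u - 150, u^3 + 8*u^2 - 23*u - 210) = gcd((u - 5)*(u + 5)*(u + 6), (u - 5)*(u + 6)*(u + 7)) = u^2 + u - 30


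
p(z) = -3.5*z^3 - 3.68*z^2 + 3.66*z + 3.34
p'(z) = -10.5*z^2 - 7.36*z + 3.66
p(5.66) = -728.46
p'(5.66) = -374.37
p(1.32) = -6.29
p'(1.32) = -24.35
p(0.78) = 2.29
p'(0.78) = -8.47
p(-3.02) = 55.13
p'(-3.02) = -69.88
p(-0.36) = 1.71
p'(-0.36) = 4.95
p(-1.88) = 6.71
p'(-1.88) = -19.61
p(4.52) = -378.51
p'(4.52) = -244.13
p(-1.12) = -0.46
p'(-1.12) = -1.27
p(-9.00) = 2223.82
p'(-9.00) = -780.60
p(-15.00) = 10932.94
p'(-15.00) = -2248.44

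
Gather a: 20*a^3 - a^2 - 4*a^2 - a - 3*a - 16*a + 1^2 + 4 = 20*a^3 - 5*a^2 - 20*a + 5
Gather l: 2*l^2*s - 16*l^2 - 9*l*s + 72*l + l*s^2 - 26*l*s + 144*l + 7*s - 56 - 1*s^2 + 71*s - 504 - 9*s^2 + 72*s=l^2*(2*s - 16) + l*(s^2 - 35*s + 216) - 10*s^2 + 150*s - 560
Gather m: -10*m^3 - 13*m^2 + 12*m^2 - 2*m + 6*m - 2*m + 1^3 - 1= -10*m^3 - m^2 + 2*m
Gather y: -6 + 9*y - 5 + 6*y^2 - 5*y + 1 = 6*y^2 + 4*y - 10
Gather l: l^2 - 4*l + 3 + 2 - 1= l^2 - 4*l + 4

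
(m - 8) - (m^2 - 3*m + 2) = -m^2 + 4*m - 10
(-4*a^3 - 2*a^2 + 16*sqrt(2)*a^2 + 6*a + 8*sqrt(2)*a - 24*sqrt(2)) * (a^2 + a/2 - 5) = -4*a^5 - 4*a^4 + 16*sqrt(2)*a^4 + 16*sqrt(2)*a^3 + 25*a^3 - 100*sqrt(2)*a^2 + 13*a^2 - 52*sqrt(2)*a - 30*a + 120*sqrt(2)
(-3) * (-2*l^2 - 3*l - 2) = 6*l^2 + 9*l + 6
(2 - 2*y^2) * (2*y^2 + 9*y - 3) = -4*y^4 - 18*y^3 + 10*y^2 + 18*y - 6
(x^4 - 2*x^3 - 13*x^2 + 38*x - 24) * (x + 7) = x^5 + 5*x^4 - 27*x^3 - 53*x^2 + 242*x - 168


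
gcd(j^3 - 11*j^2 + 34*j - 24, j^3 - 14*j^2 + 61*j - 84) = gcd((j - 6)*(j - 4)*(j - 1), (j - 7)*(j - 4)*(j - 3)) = j - 4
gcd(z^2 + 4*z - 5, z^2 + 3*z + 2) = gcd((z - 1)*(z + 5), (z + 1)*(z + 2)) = 1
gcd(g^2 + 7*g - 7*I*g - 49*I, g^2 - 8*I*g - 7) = g - 7*I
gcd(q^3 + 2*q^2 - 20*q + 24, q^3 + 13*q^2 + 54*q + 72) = q + 6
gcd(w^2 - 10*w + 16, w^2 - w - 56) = w - 8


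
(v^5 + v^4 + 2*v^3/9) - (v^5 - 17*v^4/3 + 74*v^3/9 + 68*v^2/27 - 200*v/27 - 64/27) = 20*v^4/3 - 8*v^3 - 68*v^2/27 + 200*v/27 + 64/27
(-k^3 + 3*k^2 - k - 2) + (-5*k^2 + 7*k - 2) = -k^3 - 2*k^2 + 6*k - 4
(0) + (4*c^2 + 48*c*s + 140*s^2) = 4*c^2 + 48*c*s + 140*s^2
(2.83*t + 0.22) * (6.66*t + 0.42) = 18.8478*t^2 + 2.6538*t + 0.0924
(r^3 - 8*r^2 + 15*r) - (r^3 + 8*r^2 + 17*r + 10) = -16*r^2 - 2*r - 10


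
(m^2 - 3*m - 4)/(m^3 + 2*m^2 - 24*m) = (m + 1)/(m*(m + 6))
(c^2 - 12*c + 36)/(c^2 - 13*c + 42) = (c - 6)/(c - 7)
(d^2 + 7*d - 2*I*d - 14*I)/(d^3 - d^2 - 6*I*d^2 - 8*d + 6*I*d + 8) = (d + 7)/(d^2 - d*(1 + 4*I) + 4*I)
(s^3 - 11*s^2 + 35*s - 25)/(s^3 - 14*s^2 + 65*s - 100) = (s - 1)/(s - 4)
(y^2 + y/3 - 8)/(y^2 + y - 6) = (y - 8/3)/(y - 2)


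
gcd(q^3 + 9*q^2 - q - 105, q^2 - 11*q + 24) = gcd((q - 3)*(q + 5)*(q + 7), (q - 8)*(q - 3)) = q - 3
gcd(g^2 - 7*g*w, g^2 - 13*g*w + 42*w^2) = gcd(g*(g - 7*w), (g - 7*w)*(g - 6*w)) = -g + 7*w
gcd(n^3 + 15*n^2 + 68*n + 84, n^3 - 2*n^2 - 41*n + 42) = n + 6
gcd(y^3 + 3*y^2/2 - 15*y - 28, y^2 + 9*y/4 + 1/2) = y + 2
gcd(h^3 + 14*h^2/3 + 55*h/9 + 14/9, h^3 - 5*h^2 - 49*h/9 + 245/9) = h + 7/3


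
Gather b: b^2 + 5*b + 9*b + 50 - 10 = b^2 + 14*b + 40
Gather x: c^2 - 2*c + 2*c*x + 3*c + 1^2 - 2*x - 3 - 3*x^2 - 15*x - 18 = c^2 + c - 3*x^2 + x*(2*c - 17) - 20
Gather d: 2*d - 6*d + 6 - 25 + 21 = 2 - 4*d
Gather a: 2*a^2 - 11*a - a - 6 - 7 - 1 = 2*a^2 - 12*a - 14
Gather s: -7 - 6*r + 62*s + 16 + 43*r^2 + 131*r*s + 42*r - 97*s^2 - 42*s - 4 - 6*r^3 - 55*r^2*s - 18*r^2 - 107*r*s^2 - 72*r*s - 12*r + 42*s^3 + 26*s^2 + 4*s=-6*r^3 + 25*r^2 + 24*r + 42*s^3 + s^2*(-107*r - 71) + s*(-55*r^2 + 59*r + 24) + 5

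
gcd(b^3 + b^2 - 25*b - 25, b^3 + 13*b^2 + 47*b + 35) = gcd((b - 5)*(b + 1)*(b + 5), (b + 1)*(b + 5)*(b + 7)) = b^2 + 6*b + 5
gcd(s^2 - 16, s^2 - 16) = s^2 - 16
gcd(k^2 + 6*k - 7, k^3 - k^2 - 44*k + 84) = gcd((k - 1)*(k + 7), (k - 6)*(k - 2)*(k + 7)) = k + 7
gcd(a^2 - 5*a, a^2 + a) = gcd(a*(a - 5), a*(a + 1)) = a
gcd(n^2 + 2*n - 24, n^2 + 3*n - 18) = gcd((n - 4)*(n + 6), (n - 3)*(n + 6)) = n + 6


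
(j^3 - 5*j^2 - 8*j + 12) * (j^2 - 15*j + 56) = j^5 - 20*j^4 + 123*j^3 - 148*j^2 - 628*j + 672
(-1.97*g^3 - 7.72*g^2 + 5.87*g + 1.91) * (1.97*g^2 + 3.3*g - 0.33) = -3.8809*g^5 - 21.7094*g^4 - 13.262*g^3 + 25.6813*g^2 + 4.3659*g - 0.6303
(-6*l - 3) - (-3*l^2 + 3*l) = 3*l^2 - 9*l - 3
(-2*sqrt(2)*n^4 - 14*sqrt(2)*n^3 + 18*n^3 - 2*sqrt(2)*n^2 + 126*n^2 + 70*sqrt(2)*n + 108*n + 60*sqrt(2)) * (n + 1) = -2*sqrt(2)*n^5 - 16*sqrt(2)*n^4 + 18*n^4 - 16*sqrt(2)*n^3 + 144*n^3 + 68*sqrt(2)*n^2 + 234*n^2 + 108*n + 130*sqrt(2)*n + 60*sqrt(2)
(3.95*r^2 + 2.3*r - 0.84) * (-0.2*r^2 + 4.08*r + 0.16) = -0.79*r^4 + 15.656*r^3 + 10.184*r^2 - 3.0592*r - 0.1344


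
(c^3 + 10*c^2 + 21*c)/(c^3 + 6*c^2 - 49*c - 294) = c*(c + 3)/(c^2 - c - 42)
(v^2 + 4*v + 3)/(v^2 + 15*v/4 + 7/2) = 4*(v^2 + 4*v + 3)/(4*v^2 + 15*v + 14)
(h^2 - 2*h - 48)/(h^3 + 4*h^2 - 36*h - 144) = (h - 8)/(h^2 - 2*h - 24)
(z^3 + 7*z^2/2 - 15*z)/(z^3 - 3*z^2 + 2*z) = (z^2 + 7*z/2 - 15)/(z^2 - 3*z + 2)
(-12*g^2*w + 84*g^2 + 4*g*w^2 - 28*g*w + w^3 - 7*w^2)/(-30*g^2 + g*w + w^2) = (-2*g*w + 14*g + w^2 - 7*w)/(-5*g + w)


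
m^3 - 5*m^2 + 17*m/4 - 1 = (m - 4)*(m - 1/2)^2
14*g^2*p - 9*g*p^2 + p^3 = p*(-7*g + p)*(-2*g + p)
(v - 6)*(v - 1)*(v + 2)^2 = v^4 - 3*v^3 - 18*v^2 - 4*v + 24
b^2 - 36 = (b - 6)*(b + 6)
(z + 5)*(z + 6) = z^2 + 11*z + 30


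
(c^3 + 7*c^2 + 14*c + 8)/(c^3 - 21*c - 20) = (c + 2)/(c - 5)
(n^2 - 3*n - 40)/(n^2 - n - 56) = (n + 5)/(n + 7)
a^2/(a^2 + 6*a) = a/(a + 6)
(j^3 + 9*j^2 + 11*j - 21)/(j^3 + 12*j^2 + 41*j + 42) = (j - 1)/(j + 2)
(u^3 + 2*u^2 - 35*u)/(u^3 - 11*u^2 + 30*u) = (u + 7)/(u - 6)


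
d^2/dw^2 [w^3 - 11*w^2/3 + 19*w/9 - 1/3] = 6*w - 22/3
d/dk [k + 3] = 1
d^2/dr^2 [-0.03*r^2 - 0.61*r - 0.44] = -0.0600000000000000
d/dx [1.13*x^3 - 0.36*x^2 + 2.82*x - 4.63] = 3.39*x^2 - 0.72*x + 2.82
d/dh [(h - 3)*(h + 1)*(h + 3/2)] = 3*h^2 - h - 6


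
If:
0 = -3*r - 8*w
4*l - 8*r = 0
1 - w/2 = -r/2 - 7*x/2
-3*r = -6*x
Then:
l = -32/39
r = -16/39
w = 2/13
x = -8/39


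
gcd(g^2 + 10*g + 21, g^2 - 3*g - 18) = g + 3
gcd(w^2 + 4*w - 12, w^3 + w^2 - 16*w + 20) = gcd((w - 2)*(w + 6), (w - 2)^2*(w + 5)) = w - 2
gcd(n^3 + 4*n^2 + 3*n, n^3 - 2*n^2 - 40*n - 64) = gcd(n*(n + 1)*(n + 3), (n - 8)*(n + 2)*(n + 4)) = 1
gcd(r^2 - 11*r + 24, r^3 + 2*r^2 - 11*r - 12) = r - 3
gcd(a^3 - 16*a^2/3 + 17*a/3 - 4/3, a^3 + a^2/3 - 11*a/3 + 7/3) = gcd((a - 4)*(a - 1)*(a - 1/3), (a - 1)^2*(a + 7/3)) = a - 1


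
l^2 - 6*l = l*(l - 6)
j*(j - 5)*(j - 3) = j^3 - 8*j^2 + 15*j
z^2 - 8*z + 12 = (z - 6)*(z - 2)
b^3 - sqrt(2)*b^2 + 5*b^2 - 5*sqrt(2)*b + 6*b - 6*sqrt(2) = (b + 2)*(b + 3)*(b - sqrt(2))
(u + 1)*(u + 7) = u^2 + 8*u + 7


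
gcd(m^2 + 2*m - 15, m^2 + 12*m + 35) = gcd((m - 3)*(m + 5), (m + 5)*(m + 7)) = m + 5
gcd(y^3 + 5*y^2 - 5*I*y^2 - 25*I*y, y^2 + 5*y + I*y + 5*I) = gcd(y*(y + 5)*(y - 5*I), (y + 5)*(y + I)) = y + 5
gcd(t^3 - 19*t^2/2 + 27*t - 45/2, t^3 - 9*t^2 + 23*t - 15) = t^2 - 8*t + 15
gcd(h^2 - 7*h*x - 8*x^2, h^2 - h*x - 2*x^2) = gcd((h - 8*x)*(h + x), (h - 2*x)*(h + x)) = h + x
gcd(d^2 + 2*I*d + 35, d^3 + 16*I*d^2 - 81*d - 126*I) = d + 7*I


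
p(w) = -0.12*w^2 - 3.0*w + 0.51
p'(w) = -0.24*w - 3.0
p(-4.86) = 12.26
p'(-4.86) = -1.83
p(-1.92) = 5.83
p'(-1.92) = -2.54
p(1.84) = -5.42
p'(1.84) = -3.44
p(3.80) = -12.62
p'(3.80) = -3.91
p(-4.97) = 12.46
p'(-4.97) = -1.81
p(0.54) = -1.14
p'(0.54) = -3.13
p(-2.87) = 8.13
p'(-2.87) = -2.31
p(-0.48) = 1.92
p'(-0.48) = -2.88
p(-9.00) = 17.79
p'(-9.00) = -0.84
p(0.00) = 0.51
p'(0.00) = -3.00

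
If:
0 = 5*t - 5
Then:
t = 1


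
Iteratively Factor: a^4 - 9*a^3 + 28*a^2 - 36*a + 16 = (a - 2)*(a^3 - 7*a^2 + 14*a - 8) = (a - 2)*(a - 1)*(a^2 - 6*a + 8) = (a - 4)*(a - 2)*(a - 1)*(a - 2)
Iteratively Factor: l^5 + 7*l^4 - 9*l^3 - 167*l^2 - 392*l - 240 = (l + 4)*(l^4 + 3*l^3 - 21*l^2 - 83*l - 60) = (l - 5)*(l + 4)*(l^3 + 8*l^2 + 19*l + 12) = (l - 5)*(l + 4)^2*(l^2 + 4*l + 3) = (l - 5)*(l + 3)*(l + 4)^2*(l + 1)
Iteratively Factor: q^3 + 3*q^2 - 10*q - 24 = (q + 2)*(q^2 + q - 12) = (q + 2)*(q + 4)*(q - 3)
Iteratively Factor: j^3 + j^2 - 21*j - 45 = (j + 3)*(j^2 - 2*j - 15) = (j - 5)*(j + 3)*(j + 3)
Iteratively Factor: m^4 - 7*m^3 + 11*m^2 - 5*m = (m - 5)*(m^3 - 2*m^2 + m) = (m - 5)*(m - 1)*(m^2 - m) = (m - 5)*(m - 1)^2*(m)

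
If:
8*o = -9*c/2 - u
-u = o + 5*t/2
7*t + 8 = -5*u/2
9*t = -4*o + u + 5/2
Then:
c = -2966/585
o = 751/260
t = -27/26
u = -19/65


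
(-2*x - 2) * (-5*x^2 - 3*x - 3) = 10*x^3 + 16*x^2 + 12*x + 6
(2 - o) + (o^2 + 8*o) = o^2 + 7*o + 2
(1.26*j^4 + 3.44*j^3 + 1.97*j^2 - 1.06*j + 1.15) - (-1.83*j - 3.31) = 1.26*j^4 + 3.44*j^3 + 1.97*j^2 + 0.77*j + 4.46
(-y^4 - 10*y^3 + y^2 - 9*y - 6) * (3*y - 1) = -3*y^5 - 29*y^4 + 13*y^3 - 28*y^2 - 9*y + 6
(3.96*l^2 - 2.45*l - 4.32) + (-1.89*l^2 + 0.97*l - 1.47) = 2.07*l^2 - 1.48*l - 5.79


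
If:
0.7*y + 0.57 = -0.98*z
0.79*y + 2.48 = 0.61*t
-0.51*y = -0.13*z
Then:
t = 3.90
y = -0.13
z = -0.49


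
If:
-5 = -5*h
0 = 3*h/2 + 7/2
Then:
No Solution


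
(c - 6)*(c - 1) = c^2 - 7*c + 6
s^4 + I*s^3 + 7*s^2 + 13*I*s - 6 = (s - 3*I)*(s + I)^2*(s + 2*I)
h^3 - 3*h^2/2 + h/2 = h*(h - 1)*(h - 1/2)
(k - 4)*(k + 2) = k^2 - 2*k - 8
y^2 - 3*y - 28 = (y - 7)*(y + 4)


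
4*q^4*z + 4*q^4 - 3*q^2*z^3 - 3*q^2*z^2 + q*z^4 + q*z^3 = (-2*q + z)^2*(q + z)*(q*z + q)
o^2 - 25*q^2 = (o - 5*q)*(o + 5*q)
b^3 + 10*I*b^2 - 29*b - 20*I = (b + I)*(b + 4*I)*(b + 5*I)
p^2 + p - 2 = (p - 1)*(p + 2)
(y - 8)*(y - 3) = y^2 - 11*y + 24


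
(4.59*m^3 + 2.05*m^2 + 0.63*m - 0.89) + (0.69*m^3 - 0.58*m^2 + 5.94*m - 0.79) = 5.28*m^3 + 1.47*m^2 + 6.57*m - 1.68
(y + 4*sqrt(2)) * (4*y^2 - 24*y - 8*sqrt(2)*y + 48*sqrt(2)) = 4*y^3 - 24*y^2 + 8*sqrt(2)*y^2 - 48*sqrt(2)*y - 64*y + 384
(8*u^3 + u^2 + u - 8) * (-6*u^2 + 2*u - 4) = -48*u^5 + 10*u^4 - 36*u^3 + 46*u^2 - 20*u + 32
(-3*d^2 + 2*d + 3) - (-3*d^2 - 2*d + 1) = 4*d + 2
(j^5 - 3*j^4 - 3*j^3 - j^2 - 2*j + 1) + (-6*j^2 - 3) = j^5 - 3*j^4 - 3*j^3 - 7*j^2 - 2*j - 2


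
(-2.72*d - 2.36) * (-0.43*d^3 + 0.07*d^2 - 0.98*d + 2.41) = 1.1696*d^4 + 0.8244*d^3 + 2.5004*d^2 - 4.2424*d - 5.6876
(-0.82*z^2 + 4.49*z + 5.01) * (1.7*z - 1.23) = -1.394*z^3 + 8.6416*z^2 + 2.9943*z - 6.1623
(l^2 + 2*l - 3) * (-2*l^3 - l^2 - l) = -2*l^5 - 5*l^4 + 3*l^3 + l^2 + 3*l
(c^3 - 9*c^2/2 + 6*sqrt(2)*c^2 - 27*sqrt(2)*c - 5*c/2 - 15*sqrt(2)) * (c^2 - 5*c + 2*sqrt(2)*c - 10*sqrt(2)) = c^5 - 19*c^4/2 + 8*sqrt(2)*c^4 - 76*sqrt(2)*c^3 + 44*c^3 - 431*c^2/2 + 160*sqrt(2)*c^2 + 100*sqrt(2)*c + 480*c + 300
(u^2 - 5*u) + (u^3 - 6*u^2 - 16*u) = u^3 - 5*u^2 - 21*u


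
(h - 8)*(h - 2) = h^2 - 10*h + 16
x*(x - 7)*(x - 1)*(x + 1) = x^4 - 7*x^3 - x^2 + 7*x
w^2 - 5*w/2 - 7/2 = (w - 7/2)*(w + 1)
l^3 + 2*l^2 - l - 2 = (l - 1)*(l + 1)*(l + 2)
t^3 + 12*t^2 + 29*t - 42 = (t - 1)*(t + 6)*(t + 7)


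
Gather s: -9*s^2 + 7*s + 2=-9*s^2 + 7*s + 2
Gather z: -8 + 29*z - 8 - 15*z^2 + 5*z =-15*z^2 + 34*z - 16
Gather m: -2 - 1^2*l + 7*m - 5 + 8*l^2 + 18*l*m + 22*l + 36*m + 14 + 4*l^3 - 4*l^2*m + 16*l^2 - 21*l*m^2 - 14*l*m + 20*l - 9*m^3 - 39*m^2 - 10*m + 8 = 4*l^3 + 24*l^2 + 41*l - 9*m^3 + m^2*(-21*l - 39) + m*(-4*l^2 + 4*l + 33) + 15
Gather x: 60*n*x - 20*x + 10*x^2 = 10*x^2 + x*(60*n - 20)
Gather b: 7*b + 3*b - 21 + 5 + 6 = 10*b - 10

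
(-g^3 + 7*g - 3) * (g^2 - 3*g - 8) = -g^5 + 3*g^4 + 15*g^3 - 24*g^2 - 47*g + 24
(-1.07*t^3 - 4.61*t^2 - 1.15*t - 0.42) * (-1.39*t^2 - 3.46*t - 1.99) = 1.4873*t^5 + 10.1101*t^4 + 19.6784*t^3 + 13.7367*t^2 + 3.7417*t + 0.8358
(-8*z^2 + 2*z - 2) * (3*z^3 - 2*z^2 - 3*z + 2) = -24*z^5 + 22*z^4 + 14*z^3 - 18*z^2 + 10*z - 4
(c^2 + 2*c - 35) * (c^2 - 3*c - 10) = c^4 - c^3 - 51*c^2 + 85*c + 350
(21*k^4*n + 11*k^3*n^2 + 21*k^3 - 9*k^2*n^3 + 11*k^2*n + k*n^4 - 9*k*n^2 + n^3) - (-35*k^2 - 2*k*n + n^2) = 21*k^4*n + 11*k^3*n^2 + 21*k^3 - 9*k^2*n^3 + 11*k^2*n + 35*k^2 + k*n^4 - 9*k*n^2 + 2*k*n + n^3 - n^2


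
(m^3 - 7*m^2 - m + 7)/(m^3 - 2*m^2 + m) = (m^2 - 6*m - 7)/(m*(m - 1))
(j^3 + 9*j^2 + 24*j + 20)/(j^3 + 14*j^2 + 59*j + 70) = (j + 2)/(j + 7)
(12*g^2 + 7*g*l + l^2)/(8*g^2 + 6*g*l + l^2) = (3*g + l)/(2*g + l)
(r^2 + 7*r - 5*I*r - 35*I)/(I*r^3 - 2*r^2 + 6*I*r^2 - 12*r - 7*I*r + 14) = (-I*r - 5)/(r^2 + r*(-1 + 2*I) - 2*I)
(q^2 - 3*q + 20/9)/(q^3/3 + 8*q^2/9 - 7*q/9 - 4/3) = (3*q - 5)/(q^2 + 4*q + 3)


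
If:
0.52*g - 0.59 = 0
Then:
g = 1.13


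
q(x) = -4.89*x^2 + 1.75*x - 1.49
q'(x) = 1.75 - 9.78*x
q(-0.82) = -6.21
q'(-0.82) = 9.77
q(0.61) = -2.24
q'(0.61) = -4.22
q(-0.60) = -4.30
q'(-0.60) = 7.62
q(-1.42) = -13.84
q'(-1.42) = 15.64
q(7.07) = -233.54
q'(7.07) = -67.39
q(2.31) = -23.54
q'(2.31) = -20.84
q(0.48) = -1.78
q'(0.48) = -2.94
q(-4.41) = -104.31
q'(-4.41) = 44.88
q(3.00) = -40.25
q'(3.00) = -27.59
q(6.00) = -167.03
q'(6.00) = -56.93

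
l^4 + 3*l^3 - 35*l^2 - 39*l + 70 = (l - 5)*(l - 1)*(l + 2)*(l + 7)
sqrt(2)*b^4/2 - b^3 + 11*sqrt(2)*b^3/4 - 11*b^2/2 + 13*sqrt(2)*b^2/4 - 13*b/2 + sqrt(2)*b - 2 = (b + 1/2)*(b + 4)*(b - sqrt(2))*(sqrt(2)*b/2 + sqrt(2)/2)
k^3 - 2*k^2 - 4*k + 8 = (k - 2)^2*(k + 2)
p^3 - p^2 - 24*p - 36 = (p - 6)*(p + 2)*(p + 3)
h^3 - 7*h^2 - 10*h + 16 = (h - 8)*(h - 1)*(h + 2)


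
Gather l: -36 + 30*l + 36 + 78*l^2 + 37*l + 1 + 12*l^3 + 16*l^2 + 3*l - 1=12*l^3 + 94*l^2 + 70*l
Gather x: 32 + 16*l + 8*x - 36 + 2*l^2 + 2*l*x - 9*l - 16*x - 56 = 2*l^2 + 7*l + x*(2*l - 8) - 60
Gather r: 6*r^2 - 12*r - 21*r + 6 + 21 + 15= 6*r^2 - 33*r + 42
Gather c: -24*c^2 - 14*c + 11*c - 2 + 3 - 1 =-24*c^2 - 3*c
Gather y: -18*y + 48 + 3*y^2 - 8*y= 3*y^2 - 26*y + 48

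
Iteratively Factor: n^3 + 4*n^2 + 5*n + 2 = (n + 1)*(n^2 + 3*n + 2) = (n + 1)^2*(n + 2)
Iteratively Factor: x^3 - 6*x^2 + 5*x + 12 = (x - 4)*(x^2 - 2*x - 3) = (x - 4)*(x - 3)*(x + 1)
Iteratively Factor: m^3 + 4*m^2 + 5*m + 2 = (m + 2)*(m^2 + 2*m + 1) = (m + 1)*(m + 2)*(m + 1)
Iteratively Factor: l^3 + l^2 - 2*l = (l)*(l^2 + l - 2) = l*(l - 1)*(l + 2)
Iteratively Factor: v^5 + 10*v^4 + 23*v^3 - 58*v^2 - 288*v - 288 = (v + 4)*(v^4 + 6*v^3 - v^2 - 54*v - 72) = (v + 2)*(v + 4)*(v^3 + 4*v^2 - 9*v - 36) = (v - 3)*(v + 2)*(v + 4)*(v^2 + 7*v + 12) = (v - 3)*(v + 2)*(v + 3)*(v + 4)*(v + 4)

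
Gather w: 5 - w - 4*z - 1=-w - 4*z + 4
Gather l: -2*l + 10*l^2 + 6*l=10*l^2 + 4*l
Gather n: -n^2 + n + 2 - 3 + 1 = -n^2 + n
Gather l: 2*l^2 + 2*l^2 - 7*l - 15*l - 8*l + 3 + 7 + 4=4*l^2 - 30*l + 14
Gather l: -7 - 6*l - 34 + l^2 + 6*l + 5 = l^2 - 36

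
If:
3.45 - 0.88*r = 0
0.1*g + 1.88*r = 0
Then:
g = -73.70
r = 3.92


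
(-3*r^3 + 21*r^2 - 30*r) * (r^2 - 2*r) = -3*r^5 + 27*r^4 - 72*r^3 + 60*r^2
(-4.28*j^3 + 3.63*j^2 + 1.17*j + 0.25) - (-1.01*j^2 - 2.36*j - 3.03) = -4.28*j^3 + 4.64*j^2 + 3.53*j + 3.28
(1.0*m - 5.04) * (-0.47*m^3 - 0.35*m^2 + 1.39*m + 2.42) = -0.47*m^4 + 2.0188*m^3 + 3.154*m^2 - 4.5856*m - 12.1968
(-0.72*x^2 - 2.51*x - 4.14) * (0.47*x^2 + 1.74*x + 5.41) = -0.3384*x^4 - 2.4325*x^3 - 10.2084*x^2 - 20.7827*x - 22.3974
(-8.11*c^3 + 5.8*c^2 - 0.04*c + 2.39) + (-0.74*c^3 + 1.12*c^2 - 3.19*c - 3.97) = -8.85*c^3 + 6.92*c^2 - 3.23*c - 1.58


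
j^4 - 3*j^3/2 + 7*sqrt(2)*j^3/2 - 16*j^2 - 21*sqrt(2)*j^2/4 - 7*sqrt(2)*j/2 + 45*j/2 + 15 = (j - 2)*(j + 1/2)*(j - 3*sqrt(2)/2)*(j + 5*sqrt(2))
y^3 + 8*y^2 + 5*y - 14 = (y - 1)*(y + 2)*(y + 7)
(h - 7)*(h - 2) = h^2 - 9*h + 14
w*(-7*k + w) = -7*k*w + w^2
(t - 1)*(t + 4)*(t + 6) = t^3 + 9*t^2 + 14*t - 24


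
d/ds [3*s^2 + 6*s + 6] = 6*s + 6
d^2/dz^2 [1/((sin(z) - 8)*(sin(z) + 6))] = (-4*sin(z)^4 + 6*sin(z)^3 - 190*sin(z)^2 + 84*sin(z) + 104)/((sin(z) - 8)^3*(sin(z) + 6)^3)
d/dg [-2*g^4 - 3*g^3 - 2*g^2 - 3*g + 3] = -8*g^3 - 9*g^2 - 4*g - 3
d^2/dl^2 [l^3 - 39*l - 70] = 6*l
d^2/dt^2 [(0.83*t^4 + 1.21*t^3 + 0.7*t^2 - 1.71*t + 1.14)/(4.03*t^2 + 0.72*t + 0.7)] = (26.959894*t^6 + 14.449968*t^5 + 16.630212*t^4 - 58.48529*t^3 + 107.778996*t^2 + 52.347804*t - 2.840248)/(65.450827*t^6 + 35.080344*t^5 + 40.373346*t^4 + 12.559968*t^3 + 7.01274*t^2 + 1.0584*t + 0.343)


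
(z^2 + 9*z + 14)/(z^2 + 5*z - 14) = (z + 2)/(z - 2)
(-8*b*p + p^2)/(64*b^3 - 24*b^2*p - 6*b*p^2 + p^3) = p/(-8*b^2 + 2*b*p + p^2)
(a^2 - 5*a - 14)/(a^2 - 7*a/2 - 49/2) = 2*(a + 2)/(2*a + 7)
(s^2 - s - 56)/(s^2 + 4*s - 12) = (s^2 - s - 56)/(s^2 + 4*s - 12)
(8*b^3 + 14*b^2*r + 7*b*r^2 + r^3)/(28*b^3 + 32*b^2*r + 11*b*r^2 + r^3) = (4*b^2 + 5*b*r + r^2)/(14*b^2 + 9*b*r + r^2)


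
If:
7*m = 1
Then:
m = 1/7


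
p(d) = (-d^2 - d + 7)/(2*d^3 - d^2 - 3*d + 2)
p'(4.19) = 0.02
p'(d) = (-2*d - 1)/(2*d^3 - d^2 - 3*d + 2) + (-6*d^2 + 2*d + 3)*(-d^2 - d + 7)/(2*d^3 - d^2 - 3*d + 2)^2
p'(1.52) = -7.22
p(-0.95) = 3.16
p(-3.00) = -0.02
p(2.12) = 0.04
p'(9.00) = 0.01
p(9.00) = -0.06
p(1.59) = 1.05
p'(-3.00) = -0.12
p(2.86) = -0.13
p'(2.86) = -0.05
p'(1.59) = -4.97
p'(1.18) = -115.50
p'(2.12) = -0.59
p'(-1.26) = -1635.35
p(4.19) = -0.12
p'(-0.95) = -5.70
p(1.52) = 1.47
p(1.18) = 12.52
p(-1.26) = 34.82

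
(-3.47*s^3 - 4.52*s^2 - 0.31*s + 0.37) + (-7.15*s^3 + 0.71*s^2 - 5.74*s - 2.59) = -10.62*s^3 - 3.81*s^2 - 6.05*s - 2.22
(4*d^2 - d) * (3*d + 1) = 12*d^3 + d^2 - d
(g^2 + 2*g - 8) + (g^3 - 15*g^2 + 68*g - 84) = g^3 - 14*g^2 + 70*g - 92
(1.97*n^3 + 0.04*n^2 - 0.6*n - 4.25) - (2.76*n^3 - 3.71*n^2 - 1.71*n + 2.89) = -0.79*n^3 + 3.75*n^2 + 1.11*n - 7.14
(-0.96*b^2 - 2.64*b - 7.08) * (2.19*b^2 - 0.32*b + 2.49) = -2.1024*b^4 - 5.4744*b^3 - 17.0508*b^2 - 4.308*b - 17.6292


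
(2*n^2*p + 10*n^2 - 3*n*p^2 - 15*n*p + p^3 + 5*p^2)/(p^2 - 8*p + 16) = (2*n^2*p + 10*n^2 - 3*n*p^2 - 15*n*p + p^3 + 5*p^2)/(p^2 - 8*p + 16)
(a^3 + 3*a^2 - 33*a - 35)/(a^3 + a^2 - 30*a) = (a^2 + 8*a + 7)/(a*(a + 6))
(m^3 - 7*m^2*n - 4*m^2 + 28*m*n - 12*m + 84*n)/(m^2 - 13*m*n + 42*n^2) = (m^2 - 4*m - 12)/(m - 6*n)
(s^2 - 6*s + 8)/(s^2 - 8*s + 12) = (s - 4)/(s - 6)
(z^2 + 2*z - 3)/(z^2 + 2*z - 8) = (z^2 + 2*z - 3)/(z^2 + 2*z - 8)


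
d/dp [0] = 0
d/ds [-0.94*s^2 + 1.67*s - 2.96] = 1.67 - 1.88*s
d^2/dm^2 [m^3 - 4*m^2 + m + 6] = 6*m - 8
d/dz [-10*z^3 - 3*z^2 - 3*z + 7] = -30*z^2 - 6*z - 3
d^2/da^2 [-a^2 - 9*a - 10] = -2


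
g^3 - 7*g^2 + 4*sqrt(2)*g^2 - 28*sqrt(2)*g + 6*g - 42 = (g - 7)*(g + sqrt(2))*(g + 3*sqrt(2))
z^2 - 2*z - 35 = (z - 7)*(z + 5)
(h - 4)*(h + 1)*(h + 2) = h^3 - h^2 - 10*h - 8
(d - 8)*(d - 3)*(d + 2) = d^3 - 9*d^2 + 2*d + 48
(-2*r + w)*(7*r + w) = -14*r^2 + 5*r*w + w^2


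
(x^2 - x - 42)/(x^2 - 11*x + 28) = (x + 6)/(x - 4)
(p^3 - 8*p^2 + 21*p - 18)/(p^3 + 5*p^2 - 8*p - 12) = (p^2 - 6*p + 9)/(p^2 + 7*p + 6)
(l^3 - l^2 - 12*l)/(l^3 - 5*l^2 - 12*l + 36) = l*(l - 4)/(l^2 - 8*l + 12)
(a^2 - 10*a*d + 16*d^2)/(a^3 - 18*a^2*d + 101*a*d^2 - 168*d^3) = (a - 2*d)/(a^2 - 10*a*d + 21*d^2)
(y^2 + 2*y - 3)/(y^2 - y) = (y + 3)/y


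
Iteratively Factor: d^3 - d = (d - 1)*(d^2 + d) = d*(d - 1)*(d + 1)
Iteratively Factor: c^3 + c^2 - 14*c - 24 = (c - 4)*(c^2 + 5*c + 6) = (c - 4)*(c + 2)*(c + 3)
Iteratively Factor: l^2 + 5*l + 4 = (l + 4)*(l + 1)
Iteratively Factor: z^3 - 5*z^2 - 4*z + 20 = (z - 5)*(z^2 - 4) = (z - 5)*(z + 2)*(z - 2)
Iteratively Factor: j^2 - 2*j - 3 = (j + 1)*(j - 3)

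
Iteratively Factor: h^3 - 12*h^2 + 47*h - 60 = (h - 3)*(h^2 - 9*h + 20) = (h - 5)*(h - 3)*(h - 4)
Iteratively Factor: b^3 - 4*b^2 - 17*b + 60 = (b - 3)*(b^2 - b - 20) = (b - 5)*(b - 3)*(b + 4)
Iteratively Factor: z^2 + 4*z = (z)*(z + 4)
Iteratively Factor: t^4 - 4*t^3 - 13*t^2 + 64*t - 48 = (t - 4)*(t^3 - 13*t + 12) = (t - 4)*(t - 3)*(t^2 + 3*t - 4) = (t - 4)*(t - 3)*(t - 1)*(t + 4)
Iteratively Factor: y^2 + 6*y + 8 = (y + 2)*(y + 4)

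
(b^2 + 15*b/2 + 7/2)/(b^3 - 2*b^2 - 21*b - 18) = (2*b^2 + 15*b + 7)/(2*(b^3 - 2*b^2 - 21*b - 18))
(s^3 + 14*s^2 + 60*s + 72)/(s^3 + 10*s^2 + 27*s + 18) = (s^2 + 8*s + 12)/(s^2 + 4*s + 3)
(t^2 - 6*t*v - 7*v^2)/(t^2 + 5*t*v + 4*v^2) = (t - 7*v)/(t + 4*v)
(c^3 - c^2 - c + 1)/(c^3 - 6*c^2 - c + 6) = (c - 1)/(c - 6)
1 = 1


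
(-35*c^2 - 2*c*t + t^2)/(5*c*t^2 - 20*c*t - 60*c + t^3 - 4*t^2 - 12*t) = (-7*c + t)/(t^2 - 4*t - 12)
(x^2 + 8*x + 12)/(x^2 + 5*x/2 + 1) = 2*(x + 6)/(2*x + 1)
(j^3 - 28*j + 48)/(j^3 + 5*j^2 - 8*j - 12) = (j - 4)/(j + 1)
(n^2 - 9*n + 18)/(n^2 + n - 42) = (n - 3)/(n + 7)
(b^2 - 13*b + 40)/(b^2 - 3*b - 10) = (b - 8)/(b + 2)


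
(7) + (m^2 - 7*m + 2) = m^2 - 7*m + 9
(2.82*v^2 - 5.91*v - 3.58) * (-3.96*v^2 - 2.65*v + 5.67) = -11.1672*v^4 + 15.9306*v^3 + 45.8277*v^2 - 24.0227*v - 20.2986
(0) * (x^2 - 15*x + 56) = 0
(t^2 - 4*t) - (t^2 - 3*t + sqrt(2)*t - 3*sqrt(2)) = -sqrt(2)*t - t + 3*sqrt(2)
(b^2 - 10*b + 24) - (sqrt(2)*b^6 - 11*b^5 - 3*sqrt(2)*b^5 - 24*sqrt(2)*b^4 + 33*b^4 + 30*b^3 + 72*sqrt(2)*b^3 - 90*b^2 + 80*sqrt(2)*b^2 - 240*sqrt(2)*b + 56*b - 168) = -sqrt(2)*b^6 + 3*sqrt(2)*b^5 + 11*b^5 - 33*b^4 + 24*sqrt(2)*b^4 - 72*sqrt(2)*b^3 - 30*b^3 - 80*sqrt(2)*b^2 + 91*b^2 - 66*b + 240*sqrt(2)*b + 192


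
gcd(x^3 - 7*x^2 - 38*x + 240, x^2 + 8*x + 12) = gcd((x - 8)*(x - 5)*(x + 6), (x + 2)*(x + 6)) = x + 6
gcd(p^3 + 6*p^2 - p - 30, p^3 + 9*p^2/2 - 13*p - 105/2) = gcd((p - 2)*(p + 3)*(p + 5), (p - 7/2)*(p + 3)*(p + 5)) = p^2 + 8*p + 15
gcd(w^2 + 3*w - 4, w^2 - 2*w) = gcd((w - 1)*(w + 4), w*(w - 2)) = 1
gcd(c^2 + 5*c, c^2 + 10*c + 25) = c + 5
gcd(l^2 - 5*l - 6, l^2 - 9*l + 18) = l - 6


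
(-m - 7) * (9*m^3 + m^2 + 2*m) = -9*m^4 - 64*m^3 - 9*m^2 - 14*m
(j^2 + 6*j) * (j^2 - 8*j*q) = j^4 - 8*j^3*q + 6*j^3 - 48*j^2*q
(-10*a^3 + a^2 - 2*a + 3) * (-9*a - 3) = 90*a^4 + 21*a^3 + 15*a^2 - 21*a - 9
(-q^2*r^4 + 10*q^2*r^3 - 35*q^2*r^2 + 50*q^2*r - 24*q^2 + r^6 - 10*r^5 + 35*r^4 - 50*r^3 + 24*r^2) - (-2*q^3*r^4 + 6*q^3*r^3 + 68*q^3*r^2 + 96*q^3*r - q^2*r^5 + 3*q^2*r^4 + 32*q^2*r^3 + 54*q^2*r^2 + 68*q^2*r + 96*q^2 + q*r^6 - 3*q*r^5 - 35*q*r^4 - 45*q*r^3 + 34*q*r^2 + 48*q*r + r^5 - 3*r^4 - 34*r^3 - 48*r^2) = 2*q^3*r^4 - 6*q^3*r^3 - 68*q^3*r^2 - 96*q^3*r + q^2*r^5 - 4*q^2*r^4 - 22*q^2*r^3 - 89*q^2*r^2 - 18*q^2*r - 120*q^2 - q*r^6 + 3*q*r^5 + 35*q*r^4 + 45*q*r^3 - 34*q*r^2 - 48*q*r + r^6 - 11*r^5 + 38*r^4 - 16*r^3 + 72*r^2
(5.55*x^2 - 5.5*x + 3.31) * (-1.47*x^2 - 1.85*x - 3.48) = -8.1585*x^4 - 2.1825*x^3 - 14.0047*x^2 + 13.0165*x - 11.5188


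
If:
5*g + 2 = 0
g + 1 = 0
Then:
No Solution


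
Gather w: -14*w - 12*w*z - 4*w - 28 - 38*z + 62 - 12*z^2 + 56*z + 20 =w*(-12*z - 18) - 12*z^2 + 18*z + 54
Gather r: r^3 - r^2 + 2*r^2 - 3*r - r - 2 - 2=r^3 + r^2 - 4*r - 4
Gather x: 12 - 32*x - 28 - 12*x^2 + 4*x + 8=-12*x^2 - 28*x - 8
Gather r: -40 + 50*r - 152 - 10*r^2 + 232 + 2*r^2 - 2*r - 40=-8*r^2 + 48*r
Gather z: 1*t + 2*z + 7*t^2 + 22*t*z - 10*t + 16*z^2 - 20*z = 7*t^2 - 9*t + 16*z^2 + z*(22*t - 18)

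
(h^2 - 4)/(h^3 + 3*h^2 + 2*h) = (h - 2)/(h*(h + 1))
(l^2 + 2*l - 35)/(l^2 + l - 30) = (l + 7)/(l + 6)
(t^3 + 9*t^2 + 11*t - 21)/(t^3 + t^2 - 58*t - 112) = (t^2 + 2*t - 3)/(t^2 - 6*t - 16)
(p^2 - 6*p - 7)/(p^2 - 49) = (p + 1)/(p + 7)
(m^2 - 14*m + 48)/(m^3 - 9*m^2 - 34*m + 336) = (m - 6)/(m^2 - m - 42)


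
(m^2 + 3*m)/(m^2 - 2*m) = (m + 3)/(m - 2)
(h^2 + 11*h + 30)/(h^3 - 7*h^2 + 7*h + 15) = (h^2 + 11*h + 30)/(h^3 - 7*h^2 + 7*h + 15)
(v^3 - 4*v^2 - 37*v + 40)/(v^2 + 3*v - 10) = (v^2 - 9*v + 8)/(v - 2)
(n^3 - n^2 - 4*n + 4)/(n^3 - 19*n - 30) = (n^2 - 3*n + 2)/(n^2 - 2*n - 15)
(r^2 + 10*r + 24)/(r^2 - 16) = (r + 6)/(r - 4)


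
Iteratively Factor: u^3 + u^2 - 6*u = (u + 3)*(u^2 - 2*u) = u*(u + 3)*(u - 2)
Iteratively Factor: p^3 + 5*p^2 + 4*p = (p + 1)*(p^2 + 4*p) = p*(p + 1)*(p + 4)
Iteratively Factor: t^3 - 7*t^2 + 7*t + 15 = (t - 3)*(t^2 - 4*t - 5) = (t - 3)*(t + 1)*(t - 5)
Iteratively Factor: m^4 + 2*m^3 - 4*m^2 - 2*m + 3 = (m - 1)*(m^3 + 3*m^2 - m - 3) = (m - 1)*(m + 3)*(m^2 - 1) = (m - 1)*(m + 1)*(m + 3)*(m - 1)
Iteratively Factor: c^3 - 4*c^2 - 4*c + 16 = (c - 4)*(c^2 - 4) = (c - 4)*(c - 2)*(c + 2)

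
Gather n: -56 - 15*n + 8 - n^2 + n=-n^2 - 14*n - 48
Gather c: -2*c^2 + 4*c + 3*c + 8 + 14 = -2*c^2 + 7*c + 22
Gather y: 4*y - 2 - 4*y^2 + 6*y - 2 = -4*y^2 + 10*y - 4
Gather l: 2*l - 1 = 2*l - 1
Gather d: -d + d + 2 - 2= 0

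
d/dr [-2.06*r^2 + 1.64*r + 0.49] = 1.64 - 4.12*r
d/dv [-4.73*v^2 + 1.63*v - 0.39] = 1.63 - 9.46*v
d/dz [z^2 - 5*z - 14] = 2*z - 5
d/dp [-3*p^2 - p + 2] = -6*p - 1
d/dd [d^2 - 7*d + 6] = 2*d - 7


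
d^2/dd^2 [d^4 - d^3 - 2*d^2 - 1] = 12*d^2 - 6*d - 4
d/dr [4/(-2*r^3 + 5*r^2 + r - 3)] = 4*(6*r^2 - 10*r - 1)/(2*r^3 - 5*r^2 - r + 3)^2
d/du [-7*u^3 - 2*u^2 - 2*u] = -21*u^2 - 4*u - 2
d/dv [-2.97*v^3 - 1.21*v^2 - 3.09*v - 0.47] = -8.91*v^2 - 2.42*v - 3.09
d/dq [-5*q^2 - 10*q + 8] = -10*q - 10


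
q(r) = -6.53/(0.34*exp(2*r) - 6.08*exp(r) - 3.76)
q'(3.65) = 0.07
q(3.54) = -0.03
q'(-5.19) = -0.02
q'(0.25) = -0.36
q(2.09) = 0.21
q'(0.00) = -0.39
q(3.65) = -0.02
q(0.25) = 0.59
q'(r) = -6.53*(-0.68*exp(2*r) + 6.08*exp(r))/(0.34*exp(2*r) - 6.08*exp(r) - 3.76)^2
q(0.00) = 0.69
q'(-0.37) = -0.42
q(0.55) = 0.49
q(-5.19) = 1.72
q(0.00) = 0.69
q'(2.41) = 0.13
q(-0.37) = 0.84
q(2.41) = 0.22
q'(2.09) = -0.03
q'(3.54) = 0.11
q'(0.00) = -0.39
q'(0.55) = -0.31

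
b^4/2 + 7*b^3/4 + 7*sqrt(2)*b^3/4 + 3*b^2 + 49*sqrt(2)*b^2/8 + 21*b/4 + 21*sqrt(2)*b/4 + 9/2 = (b/2 + 1)*(b + 3/2)*(b + sqrt(2)/2)*(b + 3*sqrt(2))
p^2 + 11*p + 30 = (p + 5)*(p + 6)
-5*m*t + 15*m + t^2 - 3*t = (-5*m + t)*(t - 3)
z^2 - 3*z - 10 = (z - 5)*(z + 2)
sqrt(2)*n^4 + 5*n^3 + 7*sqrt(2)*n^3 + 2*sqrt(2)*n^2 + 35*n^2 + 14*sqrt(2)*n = n*(n + 7)*(n + 2*sqrt(2))*(sqrt(2)*n + 1)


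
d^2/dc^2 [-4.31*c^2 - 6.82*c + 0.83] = -8.62000000000000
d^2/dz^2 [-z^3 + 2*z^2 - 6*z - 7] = 4 - 6*z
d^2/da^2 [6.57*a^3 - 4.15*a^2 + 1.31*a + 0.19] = 39.42*a - 8.3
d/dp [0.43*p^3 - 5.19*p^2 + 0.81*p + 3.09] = 1.29*p^2 - 10.38*p + 0.81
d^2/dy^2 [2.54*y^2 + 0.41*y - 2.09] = 5.08000000000000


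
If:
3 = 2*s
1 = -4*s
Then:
No Solution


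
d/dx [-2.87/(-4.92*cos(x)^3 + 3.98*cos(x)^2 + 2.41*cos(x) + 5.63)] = (42.3612*cos(x)^2 - 22.8452*cos(x) - 6.9167)*sin(x)/(-4.92*cos(x)^3 + 3.98*cos(x)^2 + 2.41*cos(x) + 5.63)^2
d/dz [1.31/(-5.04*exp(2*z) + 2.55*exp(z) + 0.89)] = (13.2048*exp(z) - 3.3405)*exp(z)/(-5.04*exp(2*z) + 2.55*exp(z) + 0.89)^2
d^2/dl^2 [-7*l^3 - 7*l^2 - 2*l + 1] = -42*l - 14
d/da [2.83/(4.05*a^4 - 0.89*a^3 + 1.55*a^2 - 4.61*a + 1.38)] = (-45.846*a^3 + 7.5561*a^2 - 8.773*a + 13.0463)/(4.05*a^4 - 0.89*a^3 + 1.55*a^2 - 4.61*a + 1.38)^2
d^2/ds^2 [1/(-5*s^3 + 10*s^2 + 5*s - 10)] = 2*((3*s - 2)*(s^3 - 2*s^2 - s + 2) - (-3*s^2 + 4*s + 1)^2)/(5*(s^3 - 2*s^2 - s + 2)^3)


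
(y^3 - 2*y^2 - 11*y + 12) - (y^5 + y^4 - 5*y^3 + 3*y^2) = -y^5 - y^4 + 6*y^3 - 5*y^2 - 11*y + 12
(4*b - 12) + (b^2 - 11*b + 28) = b^2 - 7*b + 16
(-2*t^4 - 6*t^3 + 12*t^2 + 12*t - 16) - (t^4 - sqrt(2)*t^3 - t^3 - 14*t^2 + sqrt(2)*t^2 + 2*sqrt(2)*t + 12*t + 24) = -3*t^4 - 5*t^3 + sqrt(2)*t^3 - sqrt(2)*t^2 + 26*t^2 - 2*sqrt(2)*t - 40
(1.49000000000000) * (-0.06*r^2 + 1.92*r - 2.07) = -0.0894*r^2 + 2.8608*r - 3.0843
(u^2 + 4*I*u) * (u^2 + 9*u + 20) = u^4 + 9*u^3 + 4*I*u^3 + 20*u^2 + 36*I*u^2 + 80*I*u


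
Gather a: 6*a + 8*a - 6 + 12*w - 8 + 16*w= 14*a + 28*w - 14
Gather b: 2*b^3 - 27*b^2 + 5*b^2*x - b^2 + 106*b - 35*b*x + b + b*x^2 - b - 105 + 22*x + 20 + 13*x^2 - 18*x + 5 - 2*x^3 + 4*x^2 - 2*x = 2*b^3 + b^2*(5*x - 28) + b*(x^2 - 35*x + 106) - 2*x^3 + 17*x^2 + 2*x - 80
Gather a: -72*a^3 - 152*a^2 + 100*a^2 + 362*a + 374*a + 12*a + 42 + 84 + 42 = -72*a^3 - 52*a^2 + 748*a + 168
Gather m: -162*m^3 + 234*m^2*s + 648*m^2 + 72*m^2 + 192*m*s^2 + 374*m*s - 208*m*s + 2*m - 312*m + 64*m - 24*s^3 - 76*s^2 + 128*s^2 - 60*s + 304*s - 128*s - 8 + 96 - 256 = -162*m^3 + m^2*(234*s + 720) + m*(192*s^2 + 166*s - 246) - 24*s^3 + 52*s^2 + 116*s - 168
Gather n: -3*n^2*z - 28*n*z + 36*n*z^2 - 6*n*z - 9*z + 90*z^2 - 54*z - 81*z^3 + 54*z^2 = -3*n^2*z + n*(36*z^2 - 34*z) - 81*z^3 + 144*z^2 - 63*z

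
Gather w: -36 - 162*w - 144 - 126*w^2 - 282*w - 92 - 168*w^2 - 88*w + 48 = -294*w^2 - 532*w - 224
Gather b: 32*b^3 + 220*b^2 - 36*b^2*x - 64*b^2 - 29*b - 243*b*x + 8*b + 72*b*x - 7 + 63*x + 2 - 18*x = 32*b^3 + b^2*(156 - 36*x) + b*(-171*x - 21) + 45*x - 5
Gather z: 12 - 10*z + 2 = 14 - 10*z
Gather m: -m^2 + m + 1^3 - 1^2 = -m^2 + m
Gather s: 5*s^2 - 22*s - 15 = 5*s^2 - 22*s - 15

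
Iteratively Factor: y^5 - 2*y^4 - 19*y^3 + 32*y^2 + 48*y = (y + 4)*(y^4 - 6*y^3 + 5*y^2 + 12*y) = (y - 4)*(y + 4)*(y^3 - 2*y^2 - 3*y) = (y - 4)*(y - 3)*(y + 4)*(y^2 + y) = y*(y - 4)*(y - 3)*(y + 4)*(y + 1)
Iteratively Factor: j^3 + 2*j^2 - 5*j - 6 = (j - 2)*(j^2 + 4*j + 3) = (j - 2)*(j + 1)*(j + 3)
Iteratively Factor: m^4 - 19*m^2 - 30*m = (m + 3)*(m^3 - 3*m^2 - 10*m) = (m - 5)*(m + 3)*(m^2 + 2*m) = m*(m - 5)*(m + 3)*(m + 2)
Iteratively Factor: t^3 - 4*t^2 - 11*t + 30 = (t - 2)*(t^2 - 2*t - 15) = (t - 2)*(t + 3)*(t - 5)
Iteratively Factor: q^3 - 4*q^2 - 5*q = (q + 1)*(q^2 - 5*q) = q*(q + 1)*(q - 5)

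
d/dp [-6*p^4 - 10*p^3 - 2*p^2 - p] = -24*p^3 - 30*p^2 - 4*p - 1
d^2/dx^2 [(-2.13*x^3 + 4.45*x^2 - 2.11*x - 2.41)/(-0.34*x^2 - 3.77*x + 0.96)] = (2.22044604925031e-16*x^5 + 3.5527136788005e-15*x^4 + 73.83327*x^3 - 53.29668*x^2 + 34.4451*x + 77.15021)/(0.039304*x^6 + 1.307436*x^5 + 14.16423*x^4 + 46.199465*x^3 - 39.99312*x^2 + 10.423296*x - 0.884736)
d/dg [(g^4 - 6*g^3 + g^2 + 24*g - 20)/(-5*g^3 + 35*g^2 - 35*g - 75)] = (-g^4 + 4*g^3 + 3*g^2 + 2*g - 20)/(5*(g^4 - 4*g^3 - 2*g^2 + 12*g + 9))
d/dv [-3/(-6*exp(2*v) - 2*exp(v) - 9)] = (-36*exp(v) - 6)*exp(v)/(6*exp(2*v) + 2*exp(v) + 9)^2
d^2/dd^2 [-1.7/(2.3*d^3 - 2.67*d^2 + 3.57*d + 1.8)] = ((23.46*d - 9.078)*(2.3*d^3 - 2.67*d^2 + 3.57*d + 1.8) - 1.7*(6.9*d^2 - 5.34*d + 3.57)*(13.8*d^2 - 10.68*d + 7.14))/(2.3*d^3 - 2.67*d^2 + 3.57*d + 1.8)^3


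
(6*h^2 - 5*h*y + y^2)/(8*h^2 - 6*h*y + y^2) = (-3*h + y)/(-4*h + y)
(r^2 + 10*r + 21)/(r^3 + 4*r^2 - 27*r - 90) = (r + 7)/(r^2 + r - 30)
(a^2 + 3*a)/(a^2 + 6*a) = (a + 3)/(a + 6)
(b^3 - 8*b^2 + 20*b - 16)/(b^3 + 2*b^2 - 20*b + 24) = (b - 4)/(b + 6)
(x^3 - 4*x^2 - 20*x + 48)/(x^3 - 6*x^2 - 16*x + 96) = (x - 2)/(x - 4)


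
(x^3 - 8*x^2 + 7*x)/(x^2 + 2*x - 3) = x*(x - 7)/(x + 3)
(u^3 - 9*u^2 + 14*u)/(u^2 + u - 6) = u*(u - 7)/(u + 3)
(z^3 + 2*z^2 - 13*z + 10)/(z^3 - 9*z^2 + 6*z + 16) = (z^2 + 4*z - 5)/(z^2 - 7*z - 8)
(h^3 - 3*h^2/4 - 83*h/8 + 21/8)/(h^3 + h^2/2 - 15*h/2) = (8*h^2 - 30*h + 7)/(4*h*(2*h - 5))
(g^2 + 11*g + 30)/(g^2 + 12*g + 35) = (g + 6)/(g + 7)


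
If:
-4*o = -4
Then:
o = 1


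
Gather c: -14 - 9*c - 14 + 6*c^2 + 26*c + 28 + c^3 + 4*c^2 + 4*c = c^3 + 10*c^2 + 21*c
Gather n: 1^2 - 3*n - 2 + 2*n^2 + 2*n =2*n^2 - n - 1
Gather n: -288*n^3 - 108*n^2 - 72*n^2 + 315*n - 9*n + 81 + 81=-288*n^3 - 180*n^2 + 306*n + 162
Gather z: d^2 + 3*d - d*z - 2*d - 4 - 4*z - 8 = d^2 + d + z*(-d - 4) - 12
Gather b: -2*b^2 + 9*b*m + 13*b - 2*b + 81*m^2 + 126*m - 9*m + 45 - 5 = -2*b^2 + b*(9*m + 11) + 81*m^2 + 117*m + 40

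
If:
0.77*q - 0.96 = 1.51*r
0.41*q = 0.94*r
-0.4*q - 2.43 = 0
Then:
No Solution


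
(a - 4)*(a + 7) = a^2 + 3*a - 28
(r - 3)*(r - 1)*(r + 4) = r^3 - 13*r + 12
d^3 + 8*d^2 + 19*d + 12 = (d + 1)*(d + 3)*(d + 4)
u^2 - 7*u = u*(u - 7)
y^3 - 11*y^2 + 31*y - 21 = (y - 7)*(y - 3)*(y - 1)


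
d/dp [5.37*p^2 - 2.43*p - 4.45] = 10.74*p - 2.43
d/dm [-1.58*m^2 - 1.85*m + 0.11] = -3.16*m - 1.85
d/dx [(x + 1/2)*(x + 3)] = 2*x + 7/2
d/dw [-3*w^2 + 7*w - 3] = 7 - 6*w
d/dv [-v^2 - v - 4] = -2*v - 1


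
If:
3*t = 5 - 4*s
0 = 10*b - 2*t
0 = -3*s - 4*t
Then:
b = -3/7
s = 20/7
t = -15/7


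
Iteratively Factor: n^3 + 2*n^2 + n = (n + 1)*(n^2 + n) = n*(n + 1)*(n + 1)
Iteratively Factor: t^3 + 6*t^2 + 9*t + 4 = (t + 1)*(t^2 + 5*t + 4) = (t + 1)^2*(t + 4)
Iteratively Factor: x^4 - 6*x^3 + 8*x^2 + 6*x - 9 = (x - 3)*(x^3 - 3*x^2 - x + 3) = (x - 3)*(x - 1)*(x^2 - 2*x - 3) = (x - 3)*(x - 1)*(x + 1)*(x - 3)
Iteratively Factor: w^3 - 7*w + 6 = (w + 3)*(w^2 - 3*w + 2) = (w - 1)*(w + 3)*(w - 2)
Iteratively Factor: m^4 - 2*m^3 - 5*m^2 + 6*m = (m - 1)*(m^3 - m^2 - 6*m) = (m - 3)*(m - 1)*(m^2 + 2*m) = m*(m - 3)*(m - 1)*(m + 2)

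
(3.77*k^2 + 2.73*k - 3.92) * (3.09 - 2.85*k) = -10.7445*k^3 + 3.8688*k^2 + 19.6077*k - 12.1128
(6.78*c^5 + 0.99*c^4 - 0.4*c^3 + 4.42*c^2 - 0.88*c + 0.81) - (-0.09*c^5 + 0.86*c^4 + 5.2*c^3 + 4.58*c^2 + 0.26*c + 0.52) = 6.87*c^5 + 0.13*c^4 - 5.6*c^3 - 0.16*c^2 - 1.14*c + 0.29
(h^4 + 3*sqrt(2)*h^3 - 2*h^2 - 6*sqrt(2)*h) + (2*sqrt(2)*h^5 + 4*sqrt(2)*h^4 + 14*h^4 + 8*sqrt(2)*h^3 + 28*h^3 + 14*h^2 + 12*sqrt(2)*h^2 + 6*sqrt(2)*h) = 2*sqrt(2)*h^5 + 4*sqrt(2)*h^4 + 15*h^4 + 11*sqrt(2)*h^3 + 28*h^3 + 12*h^2 + 12*sqrt(2)*h^2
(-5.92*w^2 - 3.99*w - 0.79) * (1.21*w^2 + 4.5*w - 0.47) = -7.1632*w^4 - 31.4679*w^3 - 16.1285*w^2 - 1.6797*w + 0.3713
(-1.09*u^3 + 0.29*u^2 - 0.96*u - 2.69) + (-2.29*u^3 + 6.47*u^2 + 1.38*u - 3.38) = -3.38*u^3 + 6.76*u^2 + 0.42*u - 6.07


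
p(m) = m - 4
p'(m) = 1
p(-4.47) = -8.47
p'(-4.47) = 1.00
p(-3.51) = -7.51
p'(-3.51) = 1.00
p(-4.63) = -8.63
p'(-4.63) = 1.00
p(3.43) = -0.57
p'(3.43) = 1.00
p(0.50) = -3.50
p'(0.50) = 1.00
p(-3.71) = -7.71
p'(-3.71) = 1.00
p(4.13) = 0.13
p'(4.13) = 1.00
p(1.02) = -2.98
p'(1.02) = 1.00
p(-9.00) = -13.00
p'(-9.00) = 1.00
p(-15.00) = -19.00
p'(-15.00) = 1.00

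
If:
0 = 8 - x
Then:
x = 8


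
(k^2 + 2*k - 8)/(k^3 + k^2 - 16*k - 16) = (k - 2)/(k^2 - 3*k - 4)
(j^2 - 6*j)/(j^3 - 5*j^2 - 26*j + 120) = j/(j^2 + j - 20)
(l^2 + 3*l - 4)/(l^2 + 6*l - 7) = (l + 4)/(l + 7)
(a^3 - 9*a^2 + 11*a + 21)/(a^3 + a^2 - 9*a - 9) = (a - 7)/(a + 3)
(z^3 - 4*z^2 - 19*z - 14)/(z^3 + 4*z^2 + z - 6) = (z^2 - 6*z - 7)/(z^2 + 2*z - 3)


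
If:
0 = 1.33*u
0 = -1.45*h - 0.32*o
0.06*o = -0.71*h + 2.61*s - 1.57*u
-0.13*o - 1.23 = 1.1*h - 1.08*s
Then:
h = -3.73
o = 16.91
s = -0.63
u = 0.00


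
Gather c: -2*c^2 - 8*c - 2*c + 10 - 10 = -2*c^2 - 10*c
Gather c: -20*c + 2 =2 - 20*c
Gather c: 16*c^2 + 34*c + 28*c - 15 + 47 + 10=16*c^2 + 62*c + 42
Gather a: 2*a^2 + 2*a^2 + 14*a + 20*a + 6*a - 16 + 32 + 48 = 4*a^2 + 40*a + 64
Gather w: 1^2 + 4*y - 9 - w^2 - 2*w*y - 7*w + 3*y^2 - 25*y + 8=-w^2 + w*(-2*y - 7) + 3*y^2 - 21*y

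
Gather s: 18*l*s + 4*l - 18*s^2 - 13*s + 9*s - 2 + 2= 4*l - 18*s^2 + s*(18*l - 4)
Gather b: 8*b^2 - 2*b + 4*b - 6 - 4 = 8*b^2 + 2*b - 10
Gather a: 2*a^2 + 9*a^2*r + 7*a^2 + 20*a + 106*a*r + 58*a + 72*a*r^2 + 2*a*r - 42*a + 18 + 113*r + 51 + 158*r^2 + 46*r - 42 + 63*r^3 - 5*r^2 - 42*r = a^2*(9*r + 9) + a*(72*r^2 + 108*r + 36) + 63*r^3 + 153*r^2 + 117*r + 27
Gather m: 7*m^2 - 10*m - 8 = 7*m^2 - 10*m - 8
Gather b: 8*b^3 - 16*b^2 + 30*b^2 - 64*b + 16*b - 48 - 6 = 8*b^3 + 14*b^2 - 48*b - 54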